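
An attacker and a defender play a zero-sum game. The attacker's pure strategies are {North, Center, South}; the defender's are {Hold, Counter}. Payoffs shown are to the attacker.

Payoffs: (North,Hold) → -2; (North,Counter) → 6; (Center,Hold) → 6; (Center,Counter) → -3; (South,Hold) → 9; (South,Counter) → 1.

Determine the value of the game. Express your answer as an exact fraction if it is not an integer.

7/2

Row minima: North → -2, Center → -3, South → 1; maximin = 1.
Column maxima: Hold → 9, Counter → 6; minimax = 6.
1 ≠ 6, so there is no saddle point; optimal play is mixed.
Center is strictly dominated by South, so the attacker never plays it.
On the remaining 2×2 (North, South vs Hold, Counter):
Let the attacker play North with probability p. Expected payoff against Hold: (-2)p + 9(1−p) = −11p + 9; against Counter: 6p + 1(1−p) = 5p + 1.
Setting these equal: −11p + 9 = 5p + 1 ⇒ −16p = -8 ⇒ p = 1/2, and the value is (-11)·(1/2) + 9 = 7/2.
For the defender: with q = P(Hold), equating North's and South's payoffs gives −8q + 6 = 8q + 1 ⇒ q = 5/16.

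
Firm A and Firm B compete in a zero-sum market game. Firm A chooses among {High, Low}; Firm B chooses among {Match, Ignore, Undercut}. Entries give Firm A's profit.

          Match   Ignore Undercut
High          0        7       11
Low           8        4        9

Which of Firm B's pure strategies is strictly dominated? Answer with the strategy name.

Undercut

Match holds Firm A's payoff strictly below Undercut in every row: 0 < 11, 8 < 9.
So Undercut is strictly dominated for Firm B.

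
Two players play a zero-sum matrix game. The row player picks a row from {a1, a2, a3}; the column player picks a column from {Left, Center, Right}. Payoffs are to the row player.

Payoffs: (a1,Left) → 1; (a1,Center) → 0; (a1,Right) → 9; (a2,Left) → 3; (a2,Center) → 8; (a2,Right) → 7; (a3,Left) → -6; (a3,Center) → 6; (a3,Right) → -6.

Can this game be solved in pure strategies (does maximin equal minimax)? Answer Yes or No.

Yes

Row minima: a1 → 0, a2 → 3, a3 → -6; maximin = 3.
Column maxima: Left → 3, Center → 8, Right → 9; minimax = 3.
maximin = minimax = 3, so a saddle point exists.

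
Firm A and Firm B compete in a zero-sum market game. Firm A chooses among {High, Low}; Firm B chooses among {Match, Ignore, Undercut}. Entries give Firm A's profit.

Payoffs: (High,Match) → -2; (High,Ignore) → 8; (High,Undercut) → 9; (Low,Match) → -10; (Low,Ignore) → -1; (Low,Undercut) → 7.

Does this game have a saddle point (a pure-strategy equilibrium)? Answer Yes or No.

Row minima: High → -2, Low → -10; maximin = -2.
Column maxima: Match → -2, Ignore → 8, Undercut → 9; minimax = -2.
maximin = minimax = -2, so a saddle point exists.

Yes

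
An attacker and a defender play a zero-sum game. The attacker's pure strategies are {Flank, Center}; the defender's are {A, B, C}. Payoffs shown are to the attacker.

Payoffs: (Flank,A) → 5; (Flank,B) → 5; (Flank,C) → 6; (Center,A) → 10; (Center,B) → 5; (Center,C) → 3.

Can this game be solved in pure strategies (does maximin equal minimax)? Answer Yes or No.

Row minima: Flank → 5, Center → 3; maximin = 5.
Column maxima: A → 10, B → 5, C → 6; minimax = 5.
maximin = minimax = 5, so a saddle point exists.

Yes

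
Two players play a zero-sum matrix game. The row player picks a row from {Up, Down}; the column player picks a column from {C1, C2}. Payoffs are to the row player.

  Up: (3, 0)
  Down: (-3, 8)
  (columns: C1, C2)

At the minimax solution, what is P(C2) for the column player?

Row minima: Up → 0, Down → -3; maximin = 0.
Column maxima: C1 → 3, C2 → 8; minimax = 3.
0 ≠ 3, so there is no saddle point; optimal play is mixed.
Let the row player play Up with probability p. Expected payoff against C1: 3p + (-3)(1−p) = 6p − 3; against C2: 0p + 8(1−p) = −8p + 8.
Setting these equal: 6p − 3 = −8p + 8 ⇒ 14p = 11 ⇒ p = 11/14, and the value is (6)·(11/14) − 3 = 12/7.
For the column player: with q = P(C1), equating Up's and Down's payoffs gives 3q = −11q + 8 ⇒ q = 4/7.

3/7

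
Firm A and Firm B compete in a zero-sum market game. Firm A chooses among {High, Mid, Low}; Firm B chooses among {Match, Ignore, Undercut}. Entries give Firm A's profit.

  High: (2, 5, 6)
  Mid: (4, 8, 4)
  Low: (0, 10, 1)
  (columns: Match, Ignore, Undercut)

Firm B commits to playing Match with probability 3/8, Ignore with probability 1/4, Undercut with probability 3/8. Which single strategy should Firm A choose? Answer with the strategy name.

Expected payoff of High: (3/8)·2 + (1/4)·5 + (3/8)·6 = 17/4.
Expected payoff of Mid: (3/8)·4 + (1/4)·8 + (3/8)·4 = 5.
Expected payoff of Low: (3/8)·0 + (1/4)·10 + (3/8)·1 = 23/8.
The largest is 5, so Firm A's best response is Mid.

Mid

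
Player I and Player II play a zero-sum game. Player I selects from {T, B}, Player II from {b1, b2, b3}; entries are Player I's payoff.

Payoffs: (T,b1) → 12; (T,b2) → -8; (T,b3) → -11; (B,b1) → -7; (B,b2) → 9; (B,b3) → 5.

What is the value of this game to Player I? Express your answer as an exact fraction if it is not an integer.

Row minima: T → -11, B → -7; maximin = -7.
Column maxima: b1 → 12, b2 → 9, b3 → 5; minimax = 5.
-7 ≠ 5, so there is no saddle point; optimal play is mixed.
b2 is strictly dominated by b3 (it gives Player I strictly more in every row), so Player II never plays it.
On the remaining 2×2 (T, B vs b1, b3):
Let Player I play T with probability p. Expected payoff against b1: 12p + (-7)(1−p) = 19p − 7; against b3: (-11)p + 5(1−p) = −16p + 5.
Setting these equal: 19p − 7 = −16p + 5 ⇒ 35p = 12 ⇒ p = 12/35, and the value is (19)·(12/35) − 7 = -17/35.
For Player II: with q = P(b1), equating T's and B's payoffs gives 23q − 11 = −12q + 5 ⇒ q = 16/35.

-17/35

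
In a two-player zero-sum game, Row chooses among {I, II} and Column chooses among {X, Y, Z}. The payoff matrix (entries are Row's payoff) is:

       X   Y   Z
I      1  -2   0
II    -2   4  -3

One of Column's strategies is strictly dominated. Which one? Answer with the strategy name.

X

Z holds Row's payoff strictly below X in every row: 0 < 1, -3 < -2.
So X is strictly dominated for Column.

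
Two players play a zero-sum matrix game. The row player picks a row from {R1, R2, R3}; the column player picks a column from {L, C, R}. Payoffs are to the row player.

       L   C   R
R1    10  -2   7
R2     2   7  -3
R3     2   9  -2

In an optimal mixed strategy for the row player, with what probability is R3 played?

Row minima: R1 → -2, R2 → -3, R3 → -2; maximin = -2.
Column maxima: L → 10, C → 9, R → 7; minimax = 7.
-2 ≠ 7, so there is no saddle point; optimal play is mixed.
L is strictly dominated by R (it gives the row player strictly more in every row), so the column player never plays it.
With L eliminated, R2 is strictly dominated by R3 (R3 gives the row player strictly more in every remaining column), so the row player never plays it.
On the remaining 2×2 (R1, R3 vs C, R):
Let the row player play R1 with probability p. Expected payoff against C: (-2)p + 9(1−p) = −11p + 9; against R: 7p + (-2)(1−p) = 9p − 2.
Setting these equal: −11p + 9 = 9p − 2 ⇒ −20p = -11 ⇒ p = 11/20, and the value is (-11)·(11/20) + 9 = 59/20.
For the column player: with q = P(C), equating R1's and R3's payoffs gives −9q + 7 = 11q − 2 ⇒ q = 9/20.

9/20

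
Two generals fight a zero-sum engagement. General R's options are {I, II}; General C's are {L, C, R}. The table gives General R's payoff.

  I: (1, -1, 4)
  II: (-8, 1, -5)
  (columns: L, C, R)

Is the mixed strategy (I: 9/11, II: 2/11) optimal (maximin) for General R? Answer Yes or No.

Yes

Against L this mix gives (9/11)·1 + (2/11)·(-8) = -7/11.
Against C this mix gives (9/11)·(-1) + (2/11)·1 = -7/11.
Against R this mix gives (9/11)·4 + (2/11)·(-5) = 26/11.
All of General C's active replies (L, C) yield -7/11, and no column does worse for General R. The mix makes General C indifferent and guarantees -7/11, so it is optimal.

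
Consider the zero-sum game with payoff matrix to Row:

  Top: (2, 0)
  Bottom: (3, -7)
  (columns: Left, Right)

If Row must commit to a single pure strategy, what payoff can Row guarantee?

0

Row minima: Top → 0, Bottom → -7.
The best of these is 0.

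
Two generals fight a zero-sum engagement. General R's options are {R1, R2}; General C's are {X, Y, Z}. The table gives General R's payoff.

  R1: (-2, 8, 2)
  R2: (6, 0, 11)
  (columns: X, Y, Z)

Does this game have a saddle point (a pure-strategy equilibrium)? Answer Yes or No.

No

Row minima: R1 → -2, R2 → 0; maximin = 0.
Column maxima: X → 6, Y → 8, Z → 11; minimax = 6.
0 ≠ 6, so no pure-strategy equilibrium exists.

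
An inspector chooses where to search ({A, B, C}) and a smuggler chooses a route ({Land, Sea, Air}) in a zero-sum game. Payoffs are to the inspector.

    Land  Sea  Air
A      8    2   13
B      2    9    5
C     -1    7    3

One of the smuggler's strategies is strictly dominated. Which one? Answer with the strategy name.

Land holds the inspector's payoff strictly below Air in every row: 8 < 13, 2 < 5, -1 < 3.
So Air is strictly dominated for the smuggler.

Air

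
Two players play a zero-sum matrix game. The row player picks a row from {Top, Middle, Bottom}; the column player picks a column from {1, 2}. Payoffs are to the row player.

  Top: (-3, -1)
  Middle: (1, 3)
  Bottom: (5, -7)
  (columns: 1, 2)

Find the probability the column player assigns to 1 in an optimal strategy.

5/7

Row minima: Top → -3, Middle → 1, Bottom → -7; maximin = 1.
Column maxima: 1 → 5, 2 → 3; minimax = 3.
1 ≠ 3, so there is no saddle point; optimal play is mixed.
Top is strictly dominated by Middle, so the row player never plays it.
On the remaining 2×2 (Middle, Bottom vs 1, 2):
Let the row player play Middle with probability p. Expected payoff against 1: 1p + 5(1−p) = −4p + 5; against 2: 3p + (-7)(1−p) = 10p − 7.
Setting these equal: −4p + 5 = 10p − 7 ⇒ −14p = -12 ⇒ p = 6/7, and the value is (-4)·(6/7) + 5 = 11/7.
For the column player: with q = P(1), equating Middle's and Bottom's payoffs gives −2q + 3 = 12q − 7 ⇒ q = 5/7.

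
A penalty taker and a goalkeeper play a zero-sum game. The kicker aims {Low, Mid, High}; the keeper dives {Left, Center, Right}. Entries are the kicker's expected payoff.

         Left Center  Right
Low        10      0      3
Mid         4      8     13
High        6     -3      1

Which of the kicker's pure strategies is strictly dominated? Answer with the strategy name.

High

Low gives a strictly higher payoff than High against every column: 10 > 6, 0 > -3, 3 > 1.
So High is strictly dominated and the kicker never plays it.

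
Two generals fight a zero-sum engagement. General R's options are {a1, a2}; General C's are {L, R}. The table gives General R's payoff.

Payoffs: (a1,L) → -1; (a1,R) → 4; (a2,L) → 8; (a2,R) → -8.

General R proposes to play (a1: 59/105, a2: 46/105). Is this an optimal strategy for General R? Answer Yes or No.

No

Against L this mix gives (59/105)·(-1) + (46/105)·8 = 103/35.
Against R this mix gives (59/105)·4 + (46/105)·(-8) = -44/35.
General C will play R, holding General R to -44/35. Shifting weight toward the row that does better against R would raise this floor (the equalizing mix achieves 8/7 against both R and L), so the proposed strategy is not optimal.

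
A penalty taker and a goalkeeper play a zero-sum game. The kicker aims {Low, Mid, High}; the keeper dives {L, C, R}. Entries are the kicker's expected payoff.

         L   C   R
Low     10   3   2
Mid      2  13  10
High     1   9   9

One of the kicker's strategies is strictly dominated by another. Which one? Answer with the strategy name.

High

Mid gives a strictly higher payoff than High against every column: 2 > 1, 13 > 9, 10 > 9.
So High is strictly dominated and the kicker never plays it.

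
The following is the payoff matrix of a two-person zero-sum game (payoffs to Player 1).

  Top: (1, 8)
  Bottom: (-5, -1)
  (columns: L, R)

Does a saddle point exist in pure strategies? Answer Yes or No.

Yes

Row minima: Top → 1, Bottom → -5; maximin = 1.
Column maxima: L → 1, R → 8; minimax = 1.
maximin = minimax = 1, so a saddle point exists.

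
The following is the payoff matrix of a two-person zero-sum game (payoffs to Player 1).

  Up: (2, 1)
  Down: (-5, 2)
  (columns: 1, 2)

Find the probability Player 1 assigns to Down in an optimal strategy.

Row minima: Up → 1, Down → -5; maximin = 1.
Column maxima: 1 → 2, 2 → 2; minimax = 2.
1 ≠ 2, so there is no saddle point; optimal play is mixed.
Let Player 1 play Up with probability p. Expected payoff against 1: 2p + (-5)(1−p) = 7p − 5; against 2: 1p + 2(1−p) = −p + 2.
Setting these equal: 7p − 5 = −p + 2 ⇒ 8p = 7 ⇒ p = 7/8, and the value is (7)·(7/8) − 5 = 9/8.
For Player 2: with q = P(1), equating Up's and Down's payoffs gives q + 1 = −7q + 2 ⇒ q = 1/8.

1/8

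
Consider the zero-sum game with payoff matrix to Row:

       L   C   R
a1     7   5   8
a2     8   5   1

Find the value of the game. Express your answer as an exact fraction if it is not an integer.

5

Row minima: a1 → 5, a2 → 1; maximin = 5.
Column maxima: L → 8, C → 5, R → 8; minimax = 5.
Since maximin = minimax = 5, there is a saddle point and the value is 5.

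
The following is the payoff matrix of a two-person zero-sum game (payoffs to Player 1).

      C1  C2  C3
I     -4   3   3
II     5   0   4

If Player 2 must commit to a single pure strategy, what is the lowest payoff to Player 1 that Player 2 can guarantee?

3

Column maxima: C1 → 5, C2 → 3, C3 → 4.
The smallest of these is 3.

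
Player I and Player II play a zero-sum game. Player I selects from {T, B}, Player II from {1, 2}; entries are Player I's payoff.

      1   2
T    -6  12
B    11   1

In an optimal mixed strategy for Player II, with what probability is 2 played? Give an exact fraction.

Row minima: T → -6, B → 1; maximin = 1.
Column maxima: 1 → 11, 2 → 12; minimax = 11.
1 ≠ 11, so there is no saddle point; optimal play is mixed.
Let Player I play T with probability p. Expected payoff against 1: (-6)p + 11(1−p) = −17p + 11; against 2: 12p + 1(1−p) = 11p + 1.
Setting these equal: −17p + 11 = 11p + 1 ⇒ −28p = -10 ⇒ p = 5/14, and the value is (-17)·(5/14) + 11 = 69/14.
For Player II: with q = P(1), equating T's and B's payoffs gives −18q + 12 = 10q + 1 ⇒ q = 11/28.

17/28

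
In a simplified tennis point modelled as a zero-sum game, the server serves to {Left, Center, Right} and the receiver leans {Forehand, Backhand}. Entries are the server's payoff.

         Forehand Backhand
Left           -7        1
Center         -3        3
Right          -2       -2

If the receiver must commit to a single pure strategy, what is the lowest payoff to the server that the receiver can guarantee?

Column maxima: Forehand → -2, Backhand → 3.
The smallest of these is -2.

-2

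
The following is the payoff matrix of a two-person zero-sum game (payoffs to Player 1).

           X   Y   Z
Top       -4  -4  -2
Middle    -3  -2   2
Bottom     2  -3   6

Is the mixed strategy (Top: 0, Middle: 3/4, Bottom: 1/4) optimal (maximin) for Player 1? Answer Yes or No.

Against X this mix gives (3/4)·(-3) + (1/4)·2 = -7/4.
Against Y this mix gives (3/4)·(-2) + (1/4)·(-3) = -9/4.
Against Z this mix gives (3/4)·2 + (1/4)·6 = 3.
Player 2 will play Y, holding Player 1 to -9/4. Shifting weight toward the row that does better against Y would raise this floor (the equalizing mix achieves -13/6 against both Y and X), so the proposed strategy is not optimal.

No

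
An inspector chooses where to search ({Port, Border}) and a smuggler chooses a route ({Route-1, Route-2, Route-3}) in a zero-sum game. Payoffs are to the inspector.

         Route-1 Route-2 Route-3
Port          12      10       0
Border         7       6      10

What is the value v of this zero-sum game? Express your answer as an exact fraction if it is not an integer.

Row minima: Port → 0, Border → 6; maximin = 6.
Column maxima: Route-1 → 12, Route-2 → 10, Route-3 → 10; minimax = 10.
6 ≠ 10, so there is no saddle point; optimal play is mixed.
Route-1 is strictly dominated by Route-2 (it gives the inspector strictly more in every row), so the smuggler never plays it.
On the remaining 2×2 (Port, Border vs Route-2, Route-3):
Let the inspector play Port with probability p. Expected payoff against Route-2: 10p + 6(1−p) = 4p + 6; against Route-3: 0p + 10(1−p) = −10p + 10.
Setting these equal: 4p + 6 = −10p + 10 ⇒ 14p = 4 ⇒ p = 2/7, and the value is (4)·(2/7) + 6 = 50/7.
For the smuggler: with q = P(Route-2), equating Port's and Border's payoffs gives 10q = −4q + 10 ⇒ q = 5/7.

50/7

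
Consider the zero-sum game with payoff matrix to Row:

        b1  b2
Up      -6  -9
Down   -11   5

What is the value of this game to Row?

Row minima: Up → -9, Down → -11; maximin = -9.
Column maxima: b1 → -6, b2 → 5; minimax = -6.
-9 ≠ -6, so there is no saddle point; optimal play is mixed.
Let Row play Up with probability p. Expected payoff against b1: (-6)p + (-11)(1−p) = 5p − 11; against b2: (-9)p + 5(1−p) = −14p + 5.
Setting these equal: 5p − 11 = −14p + 5 ⇒ 19p = 16 ⇒ p = 16/19, and the value is (5)·(16/19) − 11 = -129/19.
For Column: with q = P(b1), equating Up's and Down's payoffs gives 3q − 9 = −16q + 5 ⇒ q = 14/19.

-129/19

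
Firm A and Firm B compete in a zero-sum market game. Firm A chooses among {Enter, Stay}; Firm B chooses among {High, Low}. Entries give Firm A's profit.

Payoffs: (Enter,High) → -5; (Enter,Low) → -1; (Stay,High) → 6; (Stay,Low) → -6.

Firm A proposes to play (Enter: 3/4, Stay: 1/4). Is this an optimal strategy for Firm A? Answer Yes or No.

Against High this mix gives (3/4)·(-5) + (1/4)·6 = -9/4.
Against Low this mix gives (3/4)·(-1) + (1/4)·(-6) = -9/4.
All of Firm B's active replies (High, Low) yield -9/4, and no column does worse for Firm A. The mix makes Firm B indifferent and guarantees -9/4, so it is optimal.

Yes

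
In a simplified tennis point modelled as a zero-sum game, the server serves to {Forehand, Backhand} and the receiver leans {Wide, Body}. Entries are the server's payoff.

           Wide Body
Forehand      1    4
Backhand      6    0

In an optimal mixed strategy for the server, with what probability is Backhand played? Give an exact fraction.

1/3

Row minima: Forehand → 1, Backhand → 0; maximin = 1.
Column maxima: Wide → 6, Body → 4; minimax = 4.
1 ≠ 4, so there is no saddle point; optimal play is mixed.
Let the server play Forehand with probability p. Expected payoff against Wide: 1p + 6(1−p) = −5p + 6; against Body: 4p + 0(1−p) = 4p.
Setting these equal: −5p + 6 = 4p ⇒ −9p = -6 ⇒ p = 2/3, and the value is (-5)·(2/3) + 6 = 8/3.
For the receiver: with q = P(Wide), equating Forehand's and Backhand's payoffs gives −3q + 4 = 6q ⇒ q = 4/9.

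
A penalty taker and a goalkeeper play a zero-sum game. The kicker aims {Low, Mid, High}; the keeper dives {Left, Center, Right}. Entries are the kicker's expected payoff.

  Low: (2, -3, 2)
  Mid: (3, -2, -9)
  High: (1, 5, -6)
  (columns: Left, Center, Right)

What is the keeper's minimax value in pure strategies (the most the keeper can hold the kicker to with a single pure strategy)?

2

Column maxima: Left → 3, Center → 5, Right → 2.
The smallest of these is 2.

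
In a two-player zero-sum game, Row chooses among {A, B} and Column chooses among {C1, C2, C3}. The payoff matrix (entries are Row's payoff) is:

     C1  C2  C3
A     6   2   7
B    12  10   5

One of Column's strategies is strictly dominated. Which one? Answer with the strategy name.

C2 holds Row's payoff strictly below C1 in every row: 2 < 6, 10 < 12.
So C1 is strictly dominated for Column.

C1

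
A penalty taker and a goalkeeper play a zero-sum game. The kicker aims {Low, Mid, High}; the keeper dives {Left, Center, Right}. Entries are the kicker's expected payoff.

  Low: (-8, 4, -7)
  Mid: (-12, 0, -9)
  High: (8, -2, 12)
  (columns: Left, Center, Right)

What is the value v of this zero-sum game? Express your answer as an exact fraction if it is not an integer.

8/11

Row minima: Low → -8, Mid → -12, High → -2; maximin = -2.
Column maxima: Left → 8, Center → 4, Right → 12; minimax = 4.
-2 ≠ 4, so there is no saddle point; optimal play is mixed.
Mid is strictly dominated by Low, so the kicker never plays it.
Right is strictly dominated by Left (it gives the kicker strictly more in every row), so the keeper never plays it.
On the remaining 2×2 (Low, High vs Left, Center):
Let the kicker play Low with probability p. Expected payoff against Left: (-8)p + 8(1−p) = −16p + 8; against Center: 4p + (-2)(1−p) = 6p − 2.
Setting these equal: −16p + 8 = 6p − 2 ⇒ −22p = -10 ⇒ p = 5/11, and the value is (-16)·(5/11) + 8 = 8/11.
For the keeper: with q = P(Left), equating Low's and High's payoffs gives −12q + 4 = 10q − 2 ⇒ q = 3/11.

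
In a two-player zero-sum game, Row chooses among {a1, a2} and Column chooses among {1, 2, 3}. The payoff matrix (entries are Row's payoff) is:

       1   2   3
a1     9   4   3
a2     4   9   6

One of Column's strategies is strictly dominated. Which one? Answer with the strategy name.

3 holds Row's payoff strictly below 2 in every row: 3 < 4, 6 < 9.
So 2 is strictly dominated for Column.

2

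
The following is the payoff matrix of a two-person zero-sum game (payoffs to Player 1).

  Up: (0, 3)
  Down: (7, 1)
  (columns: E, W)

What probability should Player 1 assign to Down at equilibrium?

1/3

Row minima: Up → 0, Down → 1; maximin = 1.
Column maxima: E → 7, W → 3; minimax = 3.
1 ≠ 3, so there is no saddle point; optimal play is mixed.
Let Player 1 play Up with probability p. Expected payoff against E: 0p + 7(1−p) = −7p + 7; against W: 3p + 1(1−p) = 2p + 1.
Setting these equal: −7p + 7 = 2p + 1 ⇒ −9p = -6 ⇒ p = 2/3, and the value is (-7)·(2/3) + 7 = 7/3.
For Player 2: with q = P(E), equating Up's and Down's payoffs gives −3q + 3 = 6q + 1 ⇒ q = 2/9.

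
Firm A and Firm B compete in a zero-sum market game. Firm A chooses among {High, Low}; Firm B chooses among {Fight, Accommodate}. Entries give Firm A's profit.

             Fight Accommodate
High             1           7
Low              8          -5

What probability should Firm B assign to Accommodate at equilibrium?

7/19

Row minima: High → 1, Low → -5; maximin = 1.
Column maxima: Fight → 8, Accommodate → 7; minimax = 7.
1 ≠ 7, so there is no saddle point; optimal play is mixed.
Let Firm A play High with probability p. Expected payoff against Fight: 1p + 8(1−p) = −7p + 8; against Accommodate: 7p + (-5)(1−p) = 12p − 5.
Setting these equal: −7p + 8 = 12p − 5 ⇒ −19p = -13 ⇒ p = 13/19, and the value is (-7)·(13/19) + 8 = 61/19.
For Firm B: with q = P(Fight), equating High's and Low's payoffs gives −6q + 7 = 13q − 5 ⇒ q = 12/19.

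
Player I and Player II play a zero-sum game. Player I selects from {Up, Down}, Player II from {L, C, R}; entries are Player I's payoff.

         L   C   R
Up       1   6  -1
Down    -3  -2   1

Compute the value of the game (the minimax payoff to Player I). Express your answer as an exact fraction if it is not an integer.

Row minima: Up → -1, Down → -3; maximin = -1.
Column maxima: L → 1, C → 6, R → 1; minimax = 1.
-1 ≠ 1, so there is no saddle point; optimal play is mixed.
C is strictly dominated by L (it gives Player I strictly more in every row), so Player II never plays it.
On the remaining 2×2 (Up, Down vs L, R):
Let Player I play Up with probability p. Expected payoff against L: 1p + (-3)(1−p) = 4p − 3; against R: (-1)p + 1(1−p) = −2p + 1.
Setting these equal: 4p − 3 = −2p + 1 ⇒ 6p = 4 ⇒ p = 2/3, and the value is (4)·(2/3) − 3 = -1/3.
For Player II: with q = P(L), equating Up's and Down's payoffs gives 2q − 1 = −4q + 1 ⇒ q = 1/3.

-1/3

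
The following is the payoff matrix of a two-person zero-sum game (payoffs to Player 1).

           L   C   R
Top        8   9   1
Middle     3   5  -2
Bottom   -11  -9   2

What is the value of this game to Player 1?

Row minima: Top → 1, Middle → -2, Bottom → -11; maximin = 1.
Column maxima: L → 8, C → 9, R → 2; minimax = 2.
1 ≠ 2, so there is no saddle point; optimal play is mixed.
Middle is strictly dominated by Top, so Player 1 never plays it.
C is strictly dominated by L (it gives Player 1 strictly more in every row), so Player 2 never plays it.
On the remaining 2×2 (Top, Bottom vs L, R):
Let Player 1 play Top with probability p. Expected payoff against L: 8p + (-11)(1−p) = 19p − 11; against R: 1p + 2(1−p) = −p + 2.
Setting these equal: 19p − 11 = −p + 2 ⇒ 20p = 13 ⇒ p = 13/20, and the value is (19)·(13/20) − 11 = 27/20.
For Player 2: with q = P(L), equating Top's and Bottom's payoffs gives 7q + 1 = −13q + 2 ⇒ q = 1/20.

27/20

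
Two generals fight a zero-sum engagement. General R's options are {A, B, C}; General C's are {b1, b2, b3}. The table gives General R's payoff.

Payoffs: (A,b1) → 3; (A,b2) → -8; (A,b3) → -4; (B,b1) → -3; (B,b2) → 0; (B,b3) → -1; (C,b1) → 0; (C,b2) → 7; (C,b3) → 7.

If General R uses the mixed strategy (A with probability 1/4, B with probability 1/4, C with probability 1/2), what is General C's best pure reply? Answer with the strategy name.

If General C plays b1, General R's expected payoff is (1/4)·3 + (1/4)·(-3) + (1/2)·0 = 0.
If General C plays b2, General R's expected payoff is (1/4)·(-8) + (1/4)·0 + (1/2)·7 = 3/2.
If General C plays b3, General R's expected payoff is (1/4)·(-4) + (1/4)·(-1) + (1/2)·7 = 9/4.
General C minimizes General R's payoff; the smallest is 0, so the best response is b1.

b1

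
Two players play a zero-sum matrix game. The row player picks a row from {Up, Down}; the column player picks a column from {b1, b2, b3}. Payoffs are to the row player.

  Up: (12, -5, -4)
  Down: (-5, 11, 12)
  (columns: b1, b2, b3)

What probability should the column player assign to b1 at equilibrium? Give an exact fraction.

Row minima: Up → -5, Down → -5; maximin = -5.
Column maxima: b1 → 12, b2 → 11, b3 → 12; minimax = 11.
-5 ≠ 11, so there is no saddle point; optimal play is mixed.
b3 is strictly dominated by b2 (it gives the row player strictly more in every row), so the column player never plays it.
On the remaining 2×2 (Up, Down vs b1, b2):
Let the row player play Up with probability p. Expected payoff against b1: 12p + (-5)(1−p) = 17p − 5; against b2: (-5)p + 11(1−p) = −16p + 11.
Setting these equal: 17p − 5 = −16p + 11 ⇒ 33p = 16 ⇒ p = 16/33, and the value is (17)·(16/33) − 5 = 107/33.
For the column player: with q = P(b1), equating Up's and Down's payoffs gives 17q − 5 = −16q + 11 ⇒ q = 16/33.

16/33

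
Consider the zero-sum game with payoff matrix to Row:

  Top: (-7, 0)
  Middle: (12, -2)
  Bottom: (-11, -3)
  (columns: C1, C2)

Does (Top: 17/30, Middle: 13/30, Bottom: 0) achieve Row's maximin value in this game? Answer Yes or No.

No

Against C1 this mix gives (17/30)·(-7) + (13/30)·12 = 37/30.
Against C2 this mix gives (17/30)·0 + (13/30)·(-2) = -13/15.
Column will play C2, holding Row to -13/15. Shifting weight toward the row that does better against C2 would raise this floor (the equalizing mix achieves -2/3 against both C2 and C1), so the proposed strategy is not optimal.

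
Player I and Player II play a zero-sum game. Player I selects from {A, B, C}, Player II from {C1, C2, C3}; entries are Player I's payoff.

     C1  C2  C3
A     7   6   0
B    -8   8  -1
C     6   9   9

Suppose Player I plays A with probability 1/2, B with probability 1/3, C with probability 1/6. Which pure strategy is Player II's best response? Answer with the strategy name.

C3

If Player II plays C1, Player I's expected payoff is (1/2)·7 + (1/3)·(-8) + (1/6)·6 = 11/6.
If Player II plays C2, Player I's expected payoff is (1/2)·6 + (1/3)·8 + (1/6)·9 = 43/6.
If Player II plays C3, Player I's expected payoff is (1/2)·0 + (1/3)·(-1) + (1/6)·9 = 7/6.
Player II minimizes Player I's payoff; the smallest is 7/6, so the best response is C3.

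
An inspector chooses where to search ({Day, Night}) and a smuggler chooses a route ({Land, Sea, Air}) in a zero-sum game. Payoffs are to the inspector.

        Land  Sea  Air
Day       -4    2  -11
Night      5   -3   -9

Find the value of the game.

-9

Row minima: Day → -11, Night → -9; maximin = -9.
Column maxima: Land → 5, Sea → 2, Air → -9; minimax = -9.
Since maximin = minimax = -9, there is a saddle point and the value is -9.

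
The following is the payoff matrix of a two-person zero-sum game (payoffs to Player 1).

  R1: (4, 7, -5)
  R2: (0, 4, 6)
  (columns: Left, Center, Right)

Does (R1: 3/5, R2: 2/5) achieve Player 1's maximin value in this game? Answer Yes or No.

Against Left this mix gives (3/5)·4 + (2/5)·0 = 12/5.
Against Center this mix gives (3/5)·7 + (2/5)·4 = 29/5.
Against Right this mix gives (3/5)·(-5) + (2/5)·6 = -3/5.
Player 2 will play Right, holding Player 1 to -3/5. Shifting weight toward the row that does better against Right would raise this floor (the equalizing mix achieves 8/5 against both Right and Left), so the proposed strategy is not optimal.

No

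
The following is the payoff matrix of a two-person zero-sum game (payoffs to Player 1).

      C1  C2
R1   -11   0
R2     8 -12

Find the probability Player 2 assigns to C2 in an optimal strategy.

Row minima: R1 → -11, R2 → -12; maximin = -11.
Column maxima: C1 → 8, C2 → 0; minimax = 0.
-11 ≠ 0, so there is no saddle point; optimal play is mixed.
Let Player 1 play R1 with probability p. Expected payoff against C1: (-11)p + 8(1−p) = −19p + 8; against C2: 0p + (-12)(1−p) = 12p − 12.
Setting these equal: −19p + 8 = 12p − 12 ⇒ −31p = -20 ⇒ p = 20/31, and the value is (-19)·(20/31) + 8 = -132/31.
For Player 2: with q = P(C1), equating R1's and R2's payoffs gives −11q = 20q − 12 ⇒ q = 12/31.

19/31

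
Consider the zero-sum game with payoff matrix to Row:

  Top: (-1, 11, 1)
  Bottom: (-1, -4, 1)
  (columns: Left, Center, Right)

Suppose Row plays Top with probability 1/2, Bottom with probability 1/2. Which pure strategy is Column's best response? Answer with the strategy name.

Left

If Column plays Left, Row's expected payoff is (1/2)·(-1) + (1/2)·(-1) = -1.
If Column plays Center, Row's expected payoff is (1/2)·11 + (1/2)·(-4) = 7/2.
If Column plays Right, Row's expected payoff is (1/2)·1 + (1/2)·1 = 1.
Column minimizes Row's payoff; the smallest is -1, so the best response is Left.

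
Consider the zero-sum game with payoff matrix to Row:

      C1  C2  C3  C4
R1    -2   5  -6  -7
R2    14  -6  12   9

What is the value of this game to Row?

Row minima: R1 → -7, R2 → -6; maximin = -6.
Column maxima: C1 → 14, C2 → 5, C3 → 12, C4 → 9; minimax = 5.
-6 ≠ 5, so there is no saddle point; optimal play is mixed.
C1 is strictly dominated by C3 (it gives Row strictly more in every row), so Column never plays it.
C3 is strictly dominated by C4 (it gives Row strictly more in every row), so Column never plays it.
On the remaining 2×2 (R1, R2 vs C2, C4):
Let Row play R1 with probability p. Expected payoff against C2: 5p + (-6)(1−p) = 11p − 6; against C4: (-7)p + 9(1−p) = −16p + 9.
Setting these equal: 11p − 6 = −16p + 9 ⇒ 27p = 15 ⇒ p = 5/9, and the value is (11)·(5/9) − 6 = 1/9.
For Column: with q = P(C2), equating R1's and R2's payoffs gives 12q − 7 = −15q + 9 ⇒ q = 16/27.

1/9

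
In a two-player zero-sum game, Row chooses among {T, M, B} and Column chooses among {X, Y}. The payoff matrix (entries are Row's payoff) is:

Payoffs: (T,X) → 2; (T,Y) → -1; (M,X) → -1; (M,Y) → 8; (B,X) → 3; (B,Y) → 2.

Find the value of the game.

Row minima: T → -1, M → -1, B → 2; maximin = 2.
Column maxima: X → 3, Y → 8; minimax = 3.
2 ≠ 3, so there is no saddle point; optimal play is mixed.
T is strictly dominated by B, so Row never plays it.
On the remaining 2×2 (M, B vs X, Y):
Let Row play M with probability p. Expected payoff against X: (-1)p + 3(1−p) = −4p + 3; against Y: 8p + 2(1−p) = 6p + 2.
Setting these equal: −4p + 3 = 6p + 2 ⇒ −10p = -1 ⇒ p = 1/10, and the value is (-4)·(1/10) + 3 = 13/5.
For Column: with q = P(X), equating M's and B's payoffs gives −9q + 8 = q + 2 ⇒ q = 3/5.

13/5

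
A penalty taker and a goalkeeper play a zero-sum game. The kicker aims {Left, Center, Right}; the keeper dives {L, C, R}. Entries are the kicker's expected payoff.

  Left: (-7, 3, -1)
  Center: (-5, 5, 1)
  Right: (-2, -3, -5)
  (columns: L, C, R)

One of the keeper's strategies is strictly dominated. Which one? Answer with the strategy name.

C

R holds the kicker's payoff strictly below C in every row: -1 < 3, 1 < 5, -5 < -3.
So C is strictly dominated for the keeper.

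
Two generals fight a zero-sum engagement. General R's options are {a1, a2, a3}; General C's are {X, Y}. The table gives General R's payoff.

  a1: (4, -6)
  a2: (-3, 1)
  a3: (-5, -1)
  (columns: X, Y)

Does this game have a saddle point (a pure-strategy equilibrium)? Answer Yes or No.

Row minima: a1 → -6, a2 → -3, a3 → -5; maximin = -3.
Column maxima: X → 4, Y → 1; minimax = 1.
-3 ≠ 1, so no pure-strategy equilibrium exists.

No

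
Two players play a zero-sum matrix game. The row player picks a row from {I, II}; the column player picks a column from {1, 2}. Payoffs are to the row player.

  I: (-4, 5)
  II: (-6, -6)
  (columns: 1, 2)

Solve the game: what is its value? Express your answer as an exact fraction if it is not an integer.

Row minima: I → -4, II → -6; maximin = -4.
Column maxima: 1 → -4, 2 → 5; minimax = -4.
Since maximin = minimax = -4, there is a saddle point and the value is -4.

-4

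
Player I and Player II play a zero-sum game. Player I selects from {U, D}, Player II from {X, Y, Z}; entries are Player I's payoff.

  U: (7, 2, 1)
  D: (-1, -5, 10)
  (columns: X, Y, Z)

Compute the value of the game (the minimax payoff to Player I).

25/16

Row minima: U → 1, D → -5; maximin = 1.
Column maxima: X → 7, Y → 2, Z → 10; minimax = 2.
1 ≠ 2, so there is no saddle point; optimal play is mixed.
X is strictly dominated by Y (it gives Player I strictly more in every row), so Player II never plays it.
On the remaining 2×2 (U, D vs Y, Z):
Let Player I play U with probability p. Expected payoff against Y: 2p + (-5)(1−p) = 7p − 5; against Z: 1p + 10(1−p) = −9p + 10.
Setting these equal: 7p − 5 = −9p + 10 ⇒ 16p = 15 ⇒ p = 15/16, and the value is (7)·(15/16) − 5 = 25/16.
For Player II: with q = P(Y), equating U's and D's payoffs gives q + 1 = −15q + 10 ⇒ q = 9/16.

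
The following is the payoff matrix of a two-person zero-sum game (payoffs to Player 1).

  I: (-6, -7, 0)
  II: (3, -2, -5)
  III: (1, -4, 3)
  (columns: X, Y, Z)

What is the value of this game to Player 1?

Row minima: I → -7, II → -5, III → -4; maximin = -4.
Column maxima: X → 3, Y → -2, Z → 3; minimax = -2.
-4 ≠ -2, so there is no saddle point; optimal play is mixed.
I is strictly dominated by III, so Player 1 never plays it.
X is strictly dominated by Y (it gives Player 1 strictly more in every row), so Player 2 never plays it.
On the remaining 2×2 (II, III vs Y, Z):
Let Player 1 play II with probability p. Expected payoff against Y: (-2)p + (-4)(1−p) = 2p − 4; against Z: (-5)p + 3(1−p) = −8p + 3.
Setting these equal: 2p − 4 = −8p + 3 ⇒ 10p = 7 ⇒ p = 7/10, and the value is (2)·(7/10) − 4 = -13/5.
For Player 2: with q = P(Y), equating II's and III's payoffs gives 3q − 5 = −7q + 3 ⇒ q = 4/5.

-13/5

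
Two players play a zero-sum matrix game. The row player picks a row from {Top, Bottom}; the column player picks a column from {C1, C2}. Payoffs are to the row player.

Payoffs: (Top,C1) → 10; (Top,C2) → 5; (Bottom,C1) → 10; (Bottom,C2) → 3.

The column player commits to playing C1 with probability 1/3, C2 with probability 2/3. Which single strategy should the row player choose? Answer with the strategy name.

Top

Expected payoff of Top: (1/3)·10 + (2/3)·5 = 20/3.
Expected payoff of Bottom: (1/3)·10 + (2/3)·3 = 16/3.
The largest is 20/3, so the row player's best response is Top.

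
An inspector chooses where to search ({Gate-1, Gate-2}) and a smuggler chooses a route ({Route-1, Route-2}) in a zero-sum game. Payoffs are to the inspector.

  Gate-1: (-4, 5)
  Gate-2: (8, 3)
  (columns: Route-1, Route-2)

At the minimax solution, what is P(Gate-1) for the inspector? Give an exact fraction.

5/14

Row minima: Gate-1 → -4, Gate-2 → 3; maximin = 3.
Column maxima: Route-1 → 8, Route-2 → 5; minimax = 5.
3 ≠ 5, so there is no saddle point; optimal play is mixed.
Let the inspector play Gate-1 with probability p. Expected payoff against Route-1: (-4)p + 8(1−p) = −12p + 8; against Route-2: 5p + 3(1−p) = 2p + 3.
Setting these equal: −12p + 8 = 2p + 3 ⇒ −14p = -5 ⇒ p = 5/14, and the value is (-12)·(5/14) + 8 = 26/7.
For the smuggler: with q = P(Route-1), equating Gate-1's and Gate-2's payoffs gives −9q + 5 = 5q + 3 ⇒ q = 1/7.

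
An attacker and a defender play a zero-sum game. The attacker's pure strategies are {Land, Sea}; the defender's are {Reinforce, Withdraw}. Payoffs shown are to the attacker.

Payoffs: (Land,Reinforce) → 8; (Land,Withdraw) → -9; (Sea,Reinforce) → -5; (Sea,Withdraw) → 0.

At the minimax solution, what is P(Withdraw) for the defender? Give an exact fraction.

13/22

Row minima: Land → -9, Sea → -5; maximin = -5.
Column maxima: Reinforce → 8, Withdraw → 0; minimax = 0.
-5 ≠ 0, so there is no saddle point; optimal play is mixed.
Let the attacker play Land with probability p. Expected payoff against Reinforce: 8p + (-5)(1−p) = 13p − 5; against Withdraw: (-9)p + 0(1−p) = −9p.
Setting these equal: 13p − 5 = −9p ⇒ 22p = 5 ⇒ p = 5/22, and the value is (13)·(5/22) − 5 = -45/22.
For the defender: with q = P(Reinforce), equating Land's and Sea's payoffs gives 17q − 9 = −5q ⇒ q = 9/22.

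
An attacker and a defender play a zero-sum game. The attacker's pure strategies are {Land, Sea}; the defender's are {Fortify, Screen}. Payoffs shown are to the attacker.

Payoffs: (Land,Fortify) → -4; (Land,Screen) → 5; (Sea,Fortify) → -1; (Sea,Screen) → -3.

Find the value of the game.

Row minima: Land → -4, Sea → -3; maximin = -3.
Column maxima: Fortify → -1, Screen → 5; minimax = -1.
-3 ≠ -1, so there is no saddle point; optimal play is mixed.
Let the attacker play Land with probability p. Expected payoff against Fortify: (-4)p + (-1)(1−p) = −3p − 1; against Screen: 5p + (-3)(1−p) = 8p − 3.
Setting these equal: −3p − 1 = 8p − 3 ⇒ −11p = -2 ⇒ p = 2/11, and the value is (-3)·(2/11) − 1 = -17/11.
For the defender: with q = P(Fortify), equating Land's and Sea's payoffs gives −9q + 5 = 2q − 3 ⇒ q = 8/11.

-17/11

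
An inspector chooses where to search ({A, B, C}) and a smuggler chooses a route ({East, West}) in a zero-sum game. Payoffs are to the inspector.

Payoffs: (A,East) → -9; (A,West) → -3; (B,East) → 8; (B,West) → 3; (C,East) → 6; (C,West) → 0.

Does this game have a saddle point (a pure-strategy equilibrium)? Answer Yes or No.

Yes

Row minima: A → -9, B → 3, C → 0; maximin = 3.
Column maxima: East → 8, West → 3; minimax = 3.
maximin = minimax = 3, so a saddle point exists.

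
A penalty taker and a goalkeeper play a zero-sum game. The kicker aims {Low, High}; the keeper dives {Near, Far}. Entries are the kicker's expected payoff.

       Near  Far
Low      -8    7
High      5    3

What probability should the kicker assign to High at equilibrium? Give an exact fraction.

15/17

Row minima: Low → -8, High → 3; maximin = 3.
Column maxima: Near → 5, Far → 7; minimax = 5.
3 ≠ 5, so there is no saddle point; optimal play is mixed.
Let the kicker play Low with probability p. Expected payoff against Near: (-8)p + 5(1−p) = −13p + 5; against Far: 7p + 3(1−p) = 4p + 3.
Setting these equal: −13p + 5 = 4p + 3 ⇒ −17p = -2 ⇒ p = 2/17, and the value is (-13)·(2/17) + 5 = 59/17.
For the keeper: with q = P(Near), equating Low's and High's payoffs gives −15q + 7 = 2q + 3 ⇒ q = 4/17.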